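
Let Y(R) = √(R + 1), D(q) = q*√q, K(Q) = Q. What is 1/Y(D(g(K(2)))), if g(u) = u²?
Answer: ⅓ ≈ 0.33333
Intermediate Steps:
D(q) = q^(3/2)
Y(R) = √(1 + R)
1/Y(D(g(K(2)))) = 1/(√(1 + (2²)^(3/2))) = 1/(√(1 + 4^(3/2))) = 1/(√(1 + 8)) = 1/(√9) = 1/3 = ⅓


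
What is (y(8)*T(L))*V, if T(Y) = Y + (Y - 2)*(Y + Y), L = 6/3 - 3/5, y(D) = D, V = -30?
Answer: 336/5 ≈ 67.200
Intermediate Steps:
L = 7/5 (L = 6*(1/3) - 3*1/5 = 2 - 3/5 = 7/5 ≈ 1.4000)
T(Y) = Y + 2*Y*(-2 + Y) (T(Y) = Y + (-2 + Y)*(2*Y) = Y + 2*Y*(-2 + Y))
(y(8)*T(L))*V = (8*(7*(-3 + 2*(7/5))/5))*(-30) = (8*(7*(-3 + 14/5)/5))*(-30) = (8*((7/5)*(-1/5)))*(-30) = (8*(-7/25))*(-30) = -56/25*(-30) = 336/5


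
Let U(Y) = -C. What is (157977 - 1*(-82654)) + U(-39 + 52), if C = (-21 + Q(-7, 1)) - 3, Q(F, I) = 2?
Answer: 240653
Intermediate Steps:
C = -22 (C = (-21 + 2) - 3 = -19 - 3 = -22)
U(Y) = 22 (U(Y) = -1*(-22) = 22)
(157977 - 1*(-82654)) + U(-39 + 52) = (157977 - 1*(-82654)) + 22 = (157977 + 82654) + 22 = 240631 + 22 = 240653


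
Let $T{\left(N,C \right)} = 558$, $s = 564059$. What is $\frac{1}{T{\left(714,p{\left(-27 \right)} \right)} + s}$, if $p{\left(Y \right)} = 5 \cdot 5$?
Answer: $\frac{1}{564617} \approx 1.7711 \cdot 10^{-6}$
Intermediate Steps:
$p{\left(Y \right)} = 25$
$\frac{1}{T{\left(714,p{\left(-27 \right)} \right)} + s} = \frac{1}{558 + 564059} = \frac{1}{564617}$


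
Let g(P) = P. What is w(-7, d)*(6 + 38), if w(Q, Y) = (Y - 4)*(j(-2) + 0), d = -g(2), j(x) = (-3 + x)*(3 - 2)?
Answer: 1320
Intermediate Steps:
j(x) = -3 + x (j(x) = (-3 + x)*1 = -3 + x)
d = -2 (d = -1*2 = -2)
w(Q, Y) = 20 - 5*Y (w(Q, Y) = (Y - 4)*((-3 - 2) + 0) = (-4 + Y)*(-5 + 0) = (-4 + Y)*(-5) = 20 - 5*Y)
w(-7, d)*(6 + 38) = (20 - 5*(-2))*(6 + 38) = (20 + 10)*44 = 30*44 = 1320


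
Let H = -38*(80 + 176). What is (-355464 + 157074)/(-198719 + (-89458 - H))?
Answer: 198390/278449 ≈ 0.71248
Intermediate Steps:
H = -9728 (H = -38*256 = -9728)
(-355464 + 157074)/(-198719 + (-89458 - H)) = (-355464 + 157074)/(-198719 + (-89458 - 1*(-9728))) = -198390/(-198719 + (-89458 + 9728)) = -198390/(-198719 - 79730) = -198390/(-278449) = -198390*(-1/278449) = 198390/278449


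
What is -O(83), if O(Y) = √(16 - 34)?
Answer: -3*I*√2 ≈ -4.2426*I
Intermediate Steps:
O(Y) = 3*I*√2 (O(Y) = √(-18) = 3*I*√2)
-O(83) = -3*I*√2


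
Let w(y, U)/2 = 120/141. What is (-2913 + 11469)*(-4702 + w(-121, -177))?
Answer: -1890140184/47 ≈ -4.0216e+7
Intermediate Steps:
w(y, U) = 80/47 (w(y, U) = 2*(120/141) = 2*(120*(1/141)) = 2*(40/47) = 80/47)
(-2913 + 11469)*(-4702 + w(-121, -177)) = (-2913 + 11469)*(-4702 + 80/47) = 8556*(-220914/47) = -1890140184/47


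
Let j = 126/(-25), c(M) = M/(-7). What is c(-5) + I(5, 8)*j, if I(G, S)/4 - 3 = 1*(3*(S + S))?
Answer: -179803/175 ≈ -1027.4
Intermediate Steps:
I(G, S) = 12 + 24*S (I(G, S) = 12 + 4*(1*(3*(S + S))) = 12 + 4*(1*(3*(2*S))) = 12 + 4*(1*(6*S)) = 12 + 4*(6*S) = 12 + 24*S)
c(M) = -M/7 (c(M) = M*(-⅐) = -M/7)
j = -126/25 (j = 126*(-1/25) = -126/25 ≈ -5.0400)
c(-5) + I(5, 8)*j = -⅐*(-5) + (12 + 24*8)*(-126/25) = 5/7 + (12 + 192)*(-126/25) = 5/7 + 204*(-126/25) = 5/7 - 25704/25 = -179803/175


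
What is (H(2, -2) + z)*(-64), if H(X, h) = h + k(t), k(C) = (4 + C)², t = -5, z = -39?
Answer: 2560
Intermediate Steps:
H(X, h) = 1 + h (H(X, h) = h + (4 - 5)² = h + (-1)² = h + 1 = 1 + h)
(H(2, -2) + z)*(-64) = ((1 - 2) - 39)*(-64) = (-1 - 39)*(-64) = -40*(-64) = 2560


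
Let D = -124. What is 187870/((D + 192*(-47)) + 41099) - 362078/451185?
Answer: 73195371772/14415811935 ≈ 5.0774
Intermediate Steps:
187870/((D + 192*(-47)) + 41099) - 362078/451185 = 187870/((-124 + 192*(-47)) + 41099) - 362078/451185 = 187870/((-124 - 9024) + 41099) - 362078*1/451185 = 187870/(-9148 + 41099) - 362078/451185 = 187870/31951 - 362078/451185 = 73195371772/14415811935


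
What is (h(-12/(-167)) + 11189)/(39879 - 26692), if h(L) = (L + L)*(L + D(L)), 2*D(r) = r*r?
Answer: 52112403331/61417964581 ≈ 0.84849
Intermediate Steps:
D(r) = r²/2 (D(r) = (r*r)/2 = r²/2)
h(L) = 2*L*(L + L²/2) (h(L) = (L + L)*(L + L²/2) = (2*L)*(L + L²/2) = 2*L*(L + L²/2))
(h(-12/(-167)) + 11189)/(39879 - 26692) = ((-12/(-167))²*(2 - 12/(-167)) + 11189)/(39879 - 26692) = ((-12*(-1/167))²*(2 - 12*(-1/167)) + 11189)/13187 = ((12/167)²*(2 + 12/167) + 11189)*(1/13187) = ((144/27889)*(346/167) + 11189)*(1/13187) = (49824/4657463 + 11189)*(1/13187) = (52112403331/4657463)*(1/13187) = 52112403331/61417964581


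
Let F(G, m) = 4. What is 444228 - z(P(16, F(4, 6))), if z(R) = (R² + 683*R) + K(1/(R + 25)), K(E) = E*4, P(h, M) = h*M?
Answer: 35281376/89 ≈ 3.9642e+5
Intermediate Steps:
P(h, M) = M*h
K(E) = 4*E
z(R) = R² + 4/(25 + R) + 683*R (z(R) = (R² + 683*R) + 4/(R + 25) = (R² + 683*R) + 4/(25 + R) = R² + 4/(25 + R) + 683*R)
444228 - z(P(16, F(4, 6))) = 444228 - (4 + (4*16)*(25 + 4*16)*(683 + 4*16))/(25 + 4*16) = 444228 - (4 + 64*(25 + 64)*(683 + 64))/(25 + 64) = 444228 - (4 + 64*89*747)/89 = 444228 - (4 + 4254912)/89 = 444228 - 4254916/89 = 35281376/89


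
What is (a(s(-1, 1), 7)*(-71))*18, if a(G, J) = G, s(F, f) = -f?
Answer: 1278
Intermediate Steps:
(a(s(-1, 1), 7)*(-71))*18 = (-1*1*(-71))*18 = -1*(-71)*18 = 71*18 = 1278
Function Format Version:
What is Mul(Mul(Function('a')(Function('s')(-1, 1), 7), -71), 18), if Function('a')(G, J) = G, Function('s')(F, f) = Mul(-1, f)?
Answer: 1278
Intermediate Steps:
Mul(Mul(Function('a')(Function('s')(-1, 1), 7), -71), 18) = Mul(Mul(Mul(-1, 1), -71), 18) = Mul(Mul(-1, -71), 18) = Mul(71, 18) = 1278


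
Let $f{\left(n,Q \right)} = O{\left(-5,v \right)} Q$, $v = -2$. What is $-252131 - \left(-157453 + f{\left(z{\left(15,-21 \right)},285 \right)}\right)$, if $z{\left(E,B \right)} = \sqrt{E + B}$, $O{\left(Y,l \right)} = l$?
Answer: $-94108$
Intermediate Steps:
$z{\left(E,B \right)} = \sqrt{B + E}$
$f{\left(n,Q \right)} = - 2 Q$
$-252131 - \left(-157453 + f{\left(z{\left(15,-21 \right)},285 \right)}\right) = -252131 + \left(157453 - \left(-2\right) 285\right) = -252131 + \left(157453 - -570\right) = -252131 + \left(157453 + 570\right) = -252131 + 158023 = -94108$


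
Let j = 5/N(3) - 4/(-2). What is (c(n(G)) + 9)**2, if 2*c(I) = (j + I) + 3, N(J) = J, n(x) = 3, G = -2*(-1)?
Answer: 6889/36 ≈ 191.36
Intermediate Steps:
G = 2
j = 11/3 (j = 5/3 - 4/(-2) = 5*(1/3) - 4*(-1/2) = 5/3 + 2 = 11/3 ≈ 3.6667)
c(I) = 10/3 + I/2 (c(I) = ((11/3 + I) + 3)/2 = (20/3 + I)/2 = 10/3 + I/2)
(c(n(G)) + 9)**2 = ((10/3 + (1/2)*3) + 9)**2 = ((10/3 + 3/2) + 9)**2 = (29/6 + 9)**2 = (83/6)**2 = 6889/36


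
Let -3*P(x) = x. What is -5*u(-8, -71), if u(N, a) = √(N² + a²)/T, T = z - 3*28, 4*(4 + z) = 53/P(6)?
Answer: 40*√5105/757 ≈ 3.7754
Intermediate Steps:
P(x) = -x/3
z = -85/8 (z = -4 + (53/((-⅓*6)))/4 = -4 + (53/(-2))/4 = -4 + (53*(-½))/4 = -4 + (¼)*(-53/2) = -4 - 53/8 = -85/8 ≈ -10.625)
T = -757/8 (T = -85/8 - 3*28 = -85/8 - 1*84 = -85/8 - 84 = -757/8 ≈ -94.625)
u(N, a) = -8*√(N² + a²)/757 (u(N, a) = √(N² + a²)/(-757/8) = √(N² + a²)*(-8/757) = -8*√(N² + a²)/757)
-5*u(-8, -71) = -(-40)*√((-8)² + (-71)²)/757 = -(-40)*√(64 + 5041)/757 = -(-40)*√5105/757 = 40*√5105/757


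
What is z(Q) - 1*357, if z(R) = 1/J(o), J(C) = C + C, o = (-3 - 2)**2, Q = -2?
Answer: -17849/50 ≈ -356.98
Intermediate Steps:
o = 25 (o = (-5)**2 = 25)
J(C) = 2*C
z(R) = 1/50 (z(R) = 1/(2*25) = 1/50)
z(Q) - 1*357 = 1/50 - 1*357 = 1/50 - 357 = -17849/50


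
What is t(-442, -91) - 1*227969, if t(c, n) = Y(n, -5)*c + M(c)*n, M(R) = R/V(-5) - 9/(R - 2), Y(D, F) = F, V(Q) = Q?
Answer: -173015881/740 ≈ -2.3381e+5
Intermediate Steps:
M(R) = -9/(-2 + R) - R/5 (M(R) = R/(-5) - 9/(R - 2) = R*(-1/5) - 9/(-2 + R) = -R/5 - 9/(-2 + R) = -9/(-2 + R) - R/5)
t(c, n) = -5*c + n*(-45 - c**2 + 2*c)/(5*(-2 + c)) (t(c, n) = -5*c + ((-45 - c**2 + 2*c)/(5*(-2 + c)))*n = -5*c + n*(-45 - c**2 + 2*c)/(5*(-2 + c)))
t(-442, -91) - 1*227969 = (-1*(-91)*(45 + (-442)**2 - 2*(-442)) - 25*(-442)*(-2 - 442))/(5*(-2 - 442)) - 1*227969 = (1/5)*(-1*(-91)*(45 + 195364 + 884) - 25*(-442)*(-444))/(-444) - 227969 = (1/5)*(-1/444)*(-1*(-91)*196293 - 4906200) - 227969 = (1/5)*(-1/444)*(17862663 - 4906200) - 227969 = (1/5)*(-1/444)*12956463 - 227969 = -4318821/740 - 227969 = -173015881/740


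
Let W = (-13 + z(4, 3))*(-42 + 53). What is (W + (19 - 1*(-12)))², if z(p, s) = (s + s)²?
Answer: 80656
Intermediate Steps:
z(p, s) = 4*s² (z(p, s) = (2*s)² = 4*s²)
W = 253 (W = (-13 + 4*3²)*(-42 + 53) = (-13 + 4*9)*11 = (-13 + 36)*11 = 23*11 = 253)
(W + (19 - 1*(-12)))² = (253 + (19 - 1*(-12)))² = (253 + (19 + 12))² = (253 + 31)² = 284² = 80656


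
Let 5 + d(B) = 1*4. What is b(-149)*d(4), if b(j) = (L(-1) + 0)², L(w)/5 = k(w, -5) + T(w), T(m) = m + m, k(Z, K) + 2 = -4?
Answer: -1600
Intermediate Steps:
k(Z, K) = -6 (k(Z, K) = -2 - 4 = -6)
T(m) = 2*m
L(w) = -30 + 10*w (L(w) = 5*(-6 + 2*w) = -30 + 10*w)
d(B) = -1 (d(B) = -5 + 1*4 = -5 + 4 = -1)
b(j) = 1600 (b(j) = ((-30 + 10*(-1)) + 0)² = ((-30 - 10) + 0)² = (-40 + 0)² = (-40)² = 1600)
b(-149)*d(4) = 1600*(-1) = -1600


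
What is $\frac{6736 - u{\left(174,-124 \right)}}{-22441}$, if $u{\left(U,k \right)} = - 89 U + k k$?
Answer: $- \frac{6846}{22441} \approx -0.30507$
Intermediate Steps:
$u{\left(U,k \right)} = k^{2} - 89 U$ ($u{\left(U,k \right)} = - 89 U + k^{2} = k^{2} - 89 U$)
$\frac{6736 - u{\left(174,-124 \right)}}{-22441} = \frac{6736 - \left(\left(-124\right)^{2} - 15486\right)}{-22441} = \left(6736 - \left(15376 - 15486\right)\right) \left(- \frac{1}{22441}\right) = \left(6736 - -110\right) \left(- \frac{1}{22441}\right) = \left(6736 + 110\right) \left(- \frac{1}{22441}\right) = 6846 \left(- \frac{1}{22441}\right) = - \frac{6846}{22441}$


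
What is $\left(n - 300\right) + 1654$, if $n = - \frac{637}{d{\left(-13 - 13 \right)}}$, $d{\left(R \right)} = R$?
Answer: $\frac{2757}{2} \approx 1378.5$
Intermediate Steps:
$n = \frac{49}{2}$ ($n = - \frac{637}{-13 - 13} = - \frac{637}{-26} = \left(-637\right) \left(- \frac{1}{26}\right) = \frac{49}{2} \approx 24.5$)
$\left(n - 300\right) + 1654 = \left(\frac{49}{2} - 300\right) + 1654 = - \frac{551}{2} + 1654 = \frac{2757}{2}$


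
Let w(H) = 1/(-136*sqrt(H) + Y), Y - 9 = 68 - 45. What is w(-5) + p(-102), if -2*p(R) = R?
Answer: 149023/2922 + 17*I*sqrt(5)/11688 ≈ 51.0 + 0.0032523*I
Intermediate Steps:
p(R) = -R/2
Y = 32 (Y = 9 + (68 - 45) = 9 + 23 = 32)
w(H) = 1/(32 - 136*sqrt(H)) (w(H) = 1/(-136*sqrt(H) + 32) = 1/(32 - 136*sqrt(H)))
w(-5) + p(-102) = -1/(-32 + 136*sqrt(-5)) - 1/2*(-102) = -1/(-32 + 136*(I*sqrt(5))) + 51 = -1/(-32 + 136*I*sqrt(5)) + 51 = 51 - 1/(-32 + 136*I*sqrt(5))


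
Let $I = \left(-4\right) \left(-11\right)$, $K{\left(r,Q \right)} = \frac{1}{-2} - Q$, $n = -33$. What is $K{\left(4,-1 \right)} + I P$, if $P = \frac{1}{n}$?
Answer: $- \frac{5}{6} \approx -0.83333$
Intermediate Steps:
$K{\left(r,Q \right)} = - \frac{1}{2} - Q$
$P = - \frac{1}{33}$ ($P = \frac{1}{-33} = - \frac{1}{33} \approx -0.030303$)
$I = 44$
$K{\left(4,-1 \right)} + I P = \left(- \frac{1}{2} - -1\right) + 44 \left(- \frac{1}{33}\right) = \left(- \frac{1}{2} + 1\right) - \frac{4}{3} = \frac{1}{2} - \frac{4}{3} = - \frac{5}{6}$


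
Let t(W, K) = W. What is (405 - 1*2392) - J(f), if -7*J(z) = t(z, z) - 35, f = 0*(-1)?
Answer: -1992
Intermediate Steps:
f = 0
J(z) = 5 - z/7 (J(z) = -(z - 35)/7 = -(-35 + z)/7 = 5 - z/7)
(405 - 1*2392) - J(f) = (405 - 1*2392) - (5 - ⅐*0) = (405 - 2392) - (5 + 0) = -1987 - 1*5 = -1987 - 5 = -1992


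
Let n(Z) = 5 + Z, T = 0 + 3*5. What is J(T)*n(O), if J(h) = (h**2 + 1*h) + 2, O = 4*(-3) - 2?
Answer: -2178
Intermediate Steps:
T = 15 (T = 0 + 15 = 15)
O = -14 (O = -12 - 2 = -14)
J(h) = 2 + h + h**2 (J(h) = (h**2 + h) + 2 = (h + h**2) + 2 = 2 + h + h**2)
J(T)*n(O) = (2 + 15 + 15**2)*(5 - 14) = (2 + 15 + 225)*(-9) = 242*(-9) = -2178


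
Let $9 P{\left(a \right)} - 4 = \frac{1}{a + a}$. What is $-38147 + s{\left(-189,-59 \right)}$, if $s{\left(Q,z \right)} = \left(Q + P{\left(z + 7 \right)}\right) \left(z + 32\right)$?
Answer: $- \frac{3437821}{104} \approx -33056.0$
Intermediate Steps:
$P{\left(a \right)} = \frac{4}{9} + \frac{1}{18 a}$ ($P{\left(a \right)} = \frac{4}{9} + \frac{1}{9 \left(a + a\right)} = \frac{4}{9} + \frac{1}{9 \cdot 2 a} = \frac{4}{9} + \frac{\frac{1}{2} \frac{1}{a}}{9} = \frac{4}{9} + \frac{1}{18 a}$)
$s{\left(Q,z \right)} = \left(32 + z\right) \left(Q + \frac{57 + 8 z}{18 \left(7 + z\right)}\right)$ ($s{\left(Q,z \right)} = \left(Q + \frac{1 + 8 \left(z + 7\right)}{18 \left(z + 7\right)}\right) \left(z + 32\right) = \left(Q + \frac{1 + 8 \left(7 + z\right)}{18 \left(7 + z\right)}\right) \left(32 + z\right) = \left(Q + \frac{1 + \left(56 + 8 z\right)}{18 \left(7 + z\right)}\right) \left(32 + z\right) = \left(Q + \frac{57 + 8 z}{18 \left(7 + z\right)}\right) \left(32 + z\right) = \left(32 + z\right) \left(Q + \frac{57 + 8 z}{18 \left(7 + z\right)}\right)$)
$-38147 + s{\left(-189,-59 \right)} = -38147 + \frac{1824 + 256 \left(-59\right) - 59 \left(57 + 8 \left(-59\right)\right) + 18 \left(-189\right) \left(7 - 59\right) \left(32 - 59\right)}{18 \left(7 - 59\right)} = -38147 + \frac{1824 - 15104 - 59 \left(57 - 472\right) + 18 \left(-189\right) \left(-52\right) \left(-27\right)}{18 \left(-52\right)} = -38147 + \frac{1}{18} \left(- \frac{1}{52}\right) \left(1824 - 15104 - -24485 - 4776408\right) = -38147 + \frac{1}{18} \left(- \frac{1}{52}\right) \left(1824 - 15104 + 24485 - 4776408\right) = -38147 + \frac{1}{18} \left(- \frac{1}{52}\right) \left(-4765203\right) = -38147 + \frac{529467}{104} = - \frac{3437821}{104}$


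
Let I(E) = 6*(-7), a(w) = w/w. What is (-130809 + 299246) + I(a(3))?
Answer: 168395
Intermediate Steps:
a(w) = 1
I(E) = -42
(-130809 + 299246) + I(a(3)) = (-130809 + 299246) - 42 = 168437 - 42 = 168395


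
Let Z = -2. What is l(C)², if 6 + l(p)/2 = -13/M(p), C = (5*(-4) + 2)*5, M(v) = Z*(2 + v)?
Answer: 1142761/7744 ≈ 147.57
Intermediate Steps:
M(v) = -4 - 2*v (M(v) = -2*(2 + v) = -4 - 2*v)
C = -90 (C = (-20 + 2)*5 = -18*5 = -90)
l(p) = -12 - 26/(-4 - 2*p) (l(p) = -12 + 2*(-13/(-4 - 2*p)) = -12 - 26/(-4 - 2*p))
l(C)² = ((11 + 12*(-90))/(-2 - 1*(-90)))² = ((11 - 1080)/(-2 + 90))² = (-1069/88)² = 1142761/7744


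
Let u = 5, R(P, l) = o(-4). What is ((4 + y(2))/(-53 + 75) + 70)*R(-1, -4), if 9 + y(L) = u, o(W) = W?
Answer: -280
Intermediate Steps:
R(P, l) = -4
y(L) = -4 (y(L) = -9 + 5 = -4)
((4 + y(2))/(-53 + 75) + 70)*R(-1, -4) = ((4 - 4)/(-53 + 75) + 70)*(-4) = (0/22 + 70)*(-4) = (0*(1/22) + 70)*(-4) = (0 + 70)*(-4) = 70*(-4) = -280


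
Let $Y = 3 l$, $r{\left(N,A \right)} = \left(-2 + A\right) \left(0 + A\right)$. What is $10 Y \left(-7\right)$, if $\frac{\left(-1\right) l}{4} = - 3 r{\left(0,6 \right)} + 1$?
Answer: $-59640$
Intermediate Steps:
$r{\left(N,A \right)} = A \left(-2 + A\right)$ ($r{\left(N,A \right)} = \left(-2 + A\right) A = A \left(-2 + A\right)$)
$l = 284$ ($l = - 4 \left(- 3 \cdot 6 \left(-2 + 6\right) + 1\right) = - 4 \left(- 3 \cdot 6 \cdot 4 + 1\right) = - 4 \left(\left(-3\right) 24 + 1\right) = - 4 \left(-72 + 1\right) = \left(-4\right) \left(-71\right) = 284$)
$Y = 852$ ($Y = 3 \cdot 284 = 852$)
$10 Y \left(-7\right) = 10 \cdot 852 \left(-7\right) = 8520 \left(-7\right) = -59640$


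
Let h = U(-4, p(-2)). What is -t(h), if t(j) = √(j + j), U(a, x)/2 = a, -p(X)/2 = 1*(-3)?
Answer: -4*I ≈ -4.0*I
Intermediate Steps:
p(X) = 6 (p(X) = -2*(-3) = 6)
U(a, x) = 2*a
h = -8 (h = 2*(-4) = -8)
t(j) = √2*√j (t(j) = √(2*j) = √2*√j)
-t(h) = -√2*√(-8) = -√2*2*I*√2 = -4*I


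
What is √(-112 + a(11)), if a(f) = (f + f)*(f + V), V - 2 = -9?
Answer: 2*I*√6 ≈ 4.899*I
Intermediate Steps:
V = -7 (V = 2 - 9 = -7)
a(f) = 2*f*(-7 + f) (a(f) = (f + f)*(f - 7) = (2*f)*(-7 + f) = 2*f*(-7 + f))
√(-112 + a(11)) = √(-112 + 2*11*(-7 + 11)) = √(-112 + 2*11*4) = √(-112 + 88) = √(-24) = 2*I*√6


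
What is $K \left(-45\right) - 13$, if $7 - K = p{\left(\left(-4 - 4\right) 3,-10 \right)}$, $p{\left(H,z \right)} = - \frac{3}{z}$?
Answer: $- \frac{629}{2} \approx -314.5$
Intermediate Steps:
$K = \frac{67}{10}$ ($K = 7 - - \frac{3}{-10} = 7 - \left(-3\right) \left(- \frac{1}{10}\right) = 7 - \frac{3}{10} = \frac{67}{10} \approx 6.7$)
$K \left(-45\right) - 13 = \frac{67}{10} \left(-45\right) - 13 = - \frac{603}{2} - 13 = - \frac{629}{2}$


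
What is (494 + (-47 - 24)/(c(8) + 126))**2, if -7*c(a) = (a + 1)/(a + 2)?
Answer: 18902182256896/77633721 ≈ 2.4348e+5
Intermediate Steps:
c(a) = -(1 + a)/(7*(2 + a)) (c(a) = -(a + 1)/(7*(a + 2)) = -(1 + a)/(7*(2 + a)))
(494 + (-47 - 24)/(c(8) + 126))**2 = (494 + (-47 - 24)/((-1 - 1*8)/(7*(2 + 8)) + 126))**2 = (494 - 71/((1/7)*(-1 - 8)/10 + 126))**2 = (494 - 71/((1/7)*(1/10)*(-9) + 126))**2 = (494 - 71/(-9/70 + 126))**2 = (494 - 71/8811/70)**2 = (494 - 71*70/8811)**2 = (494 - 4970/8811)**2 = (4347664/8811)**2 = 18902182256896/77633721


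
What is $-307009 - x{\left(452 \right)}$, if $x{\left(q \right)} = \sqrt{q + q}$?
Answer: $-307009 - 2 \sqrt{226} \approx -3.0704 \cdot 10^{5}$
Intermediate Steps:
$x{\left(q \right)} = \sqrt{2} \sqrt{q}$ ($x{\left(q \right)} = \sqrt{2 q} = \sqrt{2} \sqrt{q}$)
$-307009 - x{\left(452 \right)} = -307009 - \sqrt{2} \sqrt{452} = -307009 - \sqrt{2} \cdot 2 \sqrt{113} = -307009 - 2 \sqrt{226}$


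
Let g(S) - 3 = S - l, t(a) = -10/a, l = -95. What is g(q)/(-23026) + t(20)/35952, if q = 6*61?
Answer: -575629/28545888 ≈ -0.020165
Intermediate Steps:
q = 366
g(S) = 98 + S (g(S) = 3 + (S - 1*(-95)) = 3 + (S + 95) = 3 + (95 + S) = 98 + S)
g(q)/(-23026) + t(20)/35952 = (98 + 366)/(-23026) - 10/20/35952 = 464*(-1/23026) - 10*1/20*(1/35952) = -8/397 - ½*1/35952 = -8/397 - 1/71904 = -575629/28545888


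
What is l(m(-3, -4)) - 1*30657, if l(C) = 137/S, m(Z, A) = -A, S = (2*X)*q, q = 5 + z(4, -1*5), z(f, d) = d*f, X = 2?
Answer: -1839557/60 ≈ -30659.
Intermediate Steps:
q = -15 (q = 5 - 1*5*4 = 5 - 5*4 = 5 - 20 = -15)
S = -60 (S = (2*2)*(-15) = 4*(-15) = -60)
l(C) = -137/60 (l(C) = 137/(-60) = 137*(-1/60) = -137/60)
l(m(-3, -4)) - 1*30657 = -137/60 - 1*30657 = -137/60 - 30657 = -1839557/60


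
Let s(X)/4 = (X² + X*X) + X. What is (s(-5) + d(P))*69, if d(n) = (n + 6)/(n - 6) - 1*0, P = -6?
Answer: 12420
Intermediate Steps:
s(X) = 4*X + 8*X² (s(X) = 4*((X² + X*X) + X) = 4*((X² + X²) + X) = 4*(2*X² + X) = 4*(X + 2*X²) = 4*X + 8*X²)
d(n) = (6 + n)/(-6 + n) (d(n) = (6 + n)/(-6 + n) + 0 = (6 + n)/(-6 + n))
(s(-5) + d(P))*69 = (4*(-5)*(1 + 2*(-5)) + (6 - 6)/(-6 - 6))*69 = (4*(-5)*(1 - 10) + 0/(-12))*69 = (4*(-5)*(-9) - 1/12*0)*69 = (180 + 0)*69 = 180*69 = 12420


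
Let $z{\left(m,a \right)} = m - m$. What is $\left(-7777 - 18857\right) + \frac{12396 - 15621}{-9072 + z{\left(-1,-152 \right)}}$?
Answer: $- \frac{80540141}{3024} \approx -26634.0$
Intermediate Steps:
$z{\left(m,a \right)} = 0$
$\left(-7777 - 18857\right) + \frac{12396 - 15621}{-9072 + z{\left(-1,-152 \right)}} = \left(-7777 - 18857\right) + \frac{12396 - 15621}{-9072 + 0} = -26634 - \frac{3225}{-9072} = -26634 - - \frac{1075}{3024} = -26634 + \frac{1075}{3024} = - \frac{80540141}{3024}$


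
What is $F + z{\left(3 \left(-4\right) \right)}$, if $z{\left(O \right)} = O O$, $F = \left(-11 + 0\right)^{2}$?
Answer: $265$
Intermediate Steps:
$F = 121$ ($F = \left(-11\right)^{2} = 121$)
$z{\left(O \right)} = O^{2}$
$F + z{\left(3 \left(-4\right) \right)} = 121 + \left(3 \left(-4\right)\right)^{2} = 121 + \left(-12\right)^{2} = 121 + 144 = 265$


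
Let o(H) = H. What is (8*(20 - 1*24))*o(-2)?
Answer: 64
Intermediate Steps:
(8*(20 - 1*24))*o(-2) = (8*(20 - 1*24))*(-2) = (8*(20 - 24))*(-2) = (8*(-4))*(-2) = -32*(-2) = 64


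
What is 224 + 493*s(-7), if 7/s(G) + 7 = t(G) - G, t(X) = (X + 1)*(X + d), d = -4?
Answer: 18235/66 ≈ 276.29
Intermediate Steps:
t(X) = (1 + X)*(-4 + X) (t(X) = (X + 1)*(X - 4) = (1 + X)*(-4 + X))
s(G) = 7/(-11 + G² - 4*G) (s(G) = 7/(-7 + ((-4 + G² - 3*G) - G)) = 7/(-7 + (-4 + G² - 4*G)) = 7/(-11 + G² - 4*G))
224 + 493*s(-7) = 224 + 493*(7/(-11 + (-7)² - 4*(-7))) = 224 + 493*(7/(-11 + 49 + 28)) = 224 + 493*(7/66) = 224 + 3451/66 = 18235/66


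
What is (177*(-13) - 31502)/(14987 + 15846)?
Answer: -3073/2803 ≈ -1.0963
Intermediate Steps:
(177*(-13) - 31502)/(14987 + 15846) = (-2301 - 31502)/30833 = -33803*1/30833 = -3073/2803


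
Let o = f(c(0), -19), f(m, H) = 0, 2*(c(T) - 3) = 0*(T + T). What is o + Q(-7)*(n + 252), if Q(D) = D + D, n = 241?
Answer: -6902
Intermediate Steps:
c(T) = 3 (c(T) = 3 + (0*(T + T))/2 = 3 + (0*(2*T))/2 = 3 + (½)*0 = 3 + 0 = 3)
o = 0
Q(D) = 2*D
o + Q(-7)*(n + 252) = 0 + (2*(-7))*(241 + 252) = 0 - 14*493 = 0 - 6902 = -6902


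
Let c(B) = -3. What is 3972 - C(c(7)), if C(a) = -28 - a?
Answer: 3997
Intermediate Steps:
3972 - C(c(7)) = 3972 - (-28 - 1*(-3)) = 3972 - (-28 + 3) = 3972 - 1*(-25) = 3972 + 25 = 3997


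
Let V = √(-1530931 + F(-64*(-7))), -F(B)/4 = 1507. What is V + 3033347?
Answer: 3033347 + I*√1536959 ≈ 3.0333e+6 + 1239.7*I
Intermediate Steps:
F(B) = -6028 (F(B) = -4*1507 = -6028)
V = I*√1536959 (V = √(-1530931 - 6028) = √(-1536959) = I*√1536959 ≈ 1239.7*I)
V + 3033347 = I*√1536959 + 3033347 = 3033347 + I*√1536959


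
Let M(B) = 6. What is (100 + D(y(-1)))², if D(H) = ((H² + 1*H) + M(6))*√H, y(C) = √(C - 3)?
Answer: 9984 + 800*I ≈ 9984.0 + 800.0*I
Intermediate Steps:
y(C) = √(-3 + C)
D(H) = √H*(6 + H + H²) (D(H) = ((H² + 1*H) + 6)*√H = ((H² + H) + 6)*√H = ((H + H²) + 6)*√H = (6 + H + H²)*√H = √H*(6 + H + H²))
(100 + D(y(-1)))² = (100 + √(√(-3 - 1))*(6 + √(-3 - 1) + (√(-3 - 1))²))² = (100 + √(√(-4))*(6 + √(-4) + (√(-4))²))² = (100 + √(2*I)*(6 + 2*I + (2*I)²))² = (100 + (1 + I)*(6 + 2*I - 4))² = (100 + (1 + I)*(2 + 2*I))²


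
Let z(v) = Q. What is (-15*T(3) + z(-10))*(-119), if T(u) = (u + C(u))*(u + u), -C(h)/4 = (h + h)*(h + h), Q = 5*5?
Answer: -1513085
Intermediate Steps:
Q = 25
z(v) = 25
C(h) = -16*h² (C(h) = -4*(h + h)*(h + h) = -4*2*h*2*h = -16*h²)
T(u) = 2*u*(u - 16*u²) (T(u) = (u - 16*u²)*(u + u) = (u - 16*u²)*(2*u) = 2*u*(u - 16*u²))
(-15*T(3) + z(-10))*(-119) = (-15*3²*(2 - 32*3) + 25)*(-119) = (-135*(2 - 96) + 25)*(-119) = (-135*(-94) + 25)*(-119) = (-15*(-846) + 25)*(-119) = (12690 + 25)*(-119) = 12715*(-119) = -1513085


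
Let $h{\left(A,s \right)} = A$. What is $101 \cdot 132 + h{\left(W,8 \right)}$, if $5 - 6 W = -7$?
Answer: $13334$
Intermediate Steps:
$W = 2$ ($W = \frac{5}{6} - - \frac{7}{6} = \frac{5}{6} + \frac{7}{6} = 2$)
$101 \cdot 132 + h{\left(W,8 \right)} = 101 \cdot 132 + 2 = 13332 + 2 = 13334$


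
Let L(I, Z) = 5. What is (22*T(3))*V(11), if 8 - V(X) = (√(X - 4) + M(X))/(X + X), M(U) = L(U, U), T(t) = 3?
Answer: 513 - 3*√7 ≈ 505.06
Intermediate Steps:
M(U) = 5
V(X) = 8 - (5 + √(-4 + X))/(2*X) (V(X) = 8 - (√(X - 4) + 5)/(X + X) = 8 - (√(-4 + X) + 5)/(2*X) = 8 - (5 + √(-4 + X))*1/(2*X) = 8 - (5 + √(-4 + X))/(2*X))
(22*T(3))*V(11) = (22*3)*((½)*(-5 - √(-4 + 11) + 16*11)/11) = 66*((½)*(1/11)*(-5 - √7 + 176)) = 66*((½)*(1/11)*(171 - √7)) = 66*(171/22 - √7/22) = 513 - 3*√7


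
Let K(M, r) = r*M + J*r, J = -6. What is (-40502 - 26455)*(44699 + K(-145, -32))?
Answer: -3316447167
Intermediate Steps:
K(M, r) = -6*r + M*r (K(M, r) = r*M - 6*r = M*r - 6*r = -6*r + M*r)
(-40502 - 26455)*(44699 + K(-145, -32)) = (-40502 - 26455)*(44699 - 32*(-6 - 145)) = -66957*(44699 - 32*(-151)) = -66957*(44699 + 4832) = -66957*49531 = -3316447167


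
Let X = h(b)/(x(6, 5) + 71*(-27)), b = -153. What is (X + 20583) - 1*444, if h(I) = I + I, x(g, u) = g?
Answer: 12828645/637 ≈ 20139.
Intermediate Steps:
h(I) = 2*I
X = 102/637 (X = (2*(-153))/(6 + 71*(-27)) = -306/(6 - 1917) = -306/(-1911) = -306*(-1/1911) = 102/637 ≈ 0.16013)
(X + 20583) - 1*444 = (102/637 + 20583) - 1*444 = 13111473/637 - 444 = 12828645/637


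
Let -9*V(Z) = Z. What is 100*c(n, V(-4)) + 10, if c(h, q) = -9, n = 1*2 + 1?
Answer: -890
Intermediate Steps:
V(Z) = -Z/9
n = 3 (n = 2 + 1 = 3)
100*c(n, V(-4)) + 10 = 100*(-9) + 10 = -900 + 10 = -890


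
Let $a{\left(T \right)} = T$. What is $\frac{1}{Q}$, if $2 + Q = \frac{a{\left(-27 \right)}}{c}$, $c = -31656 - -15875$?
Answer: $- \frac{15781}{31535} \approx -0.50043$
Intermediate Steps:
$c = -15781$ ($c = -31656 + 15875 = -15781$)
$Q = - \frac{31535}{15781}$ ($Q = -2 - \frac{27}{-15781} = -2 - - \frac{27}{15781} = -2 + \frac{27}{15781} = - \frac{31535}{15781} \approx -1.9983$)
$\frac{1}{Q} = \frac{1}{- \frac{31535}{15781}} = - \frac{15781}{31535}$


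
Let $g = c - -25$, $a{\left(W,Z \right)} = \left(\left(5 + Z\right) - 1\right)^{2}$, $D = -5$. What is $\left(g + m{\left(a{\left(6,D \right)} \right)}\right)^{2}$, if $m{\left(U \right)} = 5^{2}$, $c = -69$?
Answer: $361$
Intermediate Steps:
$a{\left(W,Z \right)} = \left(4 + Z\right)^{2}$
$m{\left(U \right)} = 25$
$g = -44$ ($g = -69 - -25 = -69 + 25 = -44$)
$\left(g + m{\left(a{\left(6,D \right)} \right)}\right)^{2} = \left(-44 + 25\right)^{2} = \left(-19\right)^{2} = 361$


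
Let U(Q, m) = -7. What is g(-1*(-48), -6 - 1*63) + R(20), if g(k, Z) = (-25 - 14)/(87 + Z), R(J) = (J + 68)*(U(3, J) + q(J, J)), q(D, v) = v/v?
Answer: -3181/6 ≈ -530.17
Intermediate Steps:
q(D, v) = 1
R(J) = -408 - 6*J (R(J) = (J + 68)*(-7 + 1) = (68 + J)*(-6) = -408 - 6*J)
g(k, Z) = -39/(87 + Z)
g(-1*(-48), -6 - 1*63) + R(20) = -39/(87 + (-6 - 1*63)) + (-408 - 6*20) = -39/(87 + (-6 - 63)) + (-408 - 120) = -39/(87 - 69) - 528 = -39/18 - 528 = -39*1/18 - 528 = -13/6 - 528 = -3181/6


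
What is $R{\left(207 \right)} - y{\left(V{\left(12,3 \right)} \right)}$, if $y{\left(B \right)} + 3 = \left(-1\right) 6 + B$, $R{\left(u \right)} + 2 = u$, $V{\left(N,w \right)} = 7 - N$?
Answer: $219$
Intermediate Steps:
$R{\left(u \right)} = -2 + u$
$y{\left(B \right)} = -9 + B$ ($y{\left(B \right)} = -3 + \left(\left(-1\right) 6 + B\right) = -3 + \left(-6 + B\right) = -9 + B$)
$R{\left(207 \right)} - y{\left(V{\left(12,3 \right)} \right)} = \left(-2 + 207\right) - \left(-9 + \left(7 - 12\right)\right) = 205 - \left(-9 + \left(7 - 12\right)\right) = 205 - \left(-9 - 5\right) = 205 - -14 = 205 + 14 = 219$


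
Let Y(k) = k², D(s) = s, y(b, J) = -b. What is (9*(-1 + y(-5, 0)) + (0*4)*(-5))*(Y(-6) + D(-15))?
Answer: 756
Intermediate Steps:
(9*(-1 + y(-5, 0)) + (0*4)*(-5))*(Y(-6) + D(-15)) = (9*(-1 - 1*(-5)) + (0*4)*(-5))*((-6)² - 15) = (9*(-1 + 5) + 0*(-5))*(36 - 15) = (9*4 + 0)*21 = (36 + 0)*21 = 36*21 = 756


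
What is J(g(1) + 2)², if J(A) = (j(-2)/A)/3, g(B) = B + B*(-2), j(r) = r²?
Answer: 16/9 ≈ 1.7778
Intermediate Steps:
g(B) = -B (g(B) = B - 2*B = -B)
J(A) = 4/(3*A) (J(A) = ((-2)²/A)/3 = (4/A)*(⅓) = 4/(3*A))
J(g(1) + 2)² = (4/(3*(-1*1 + 2)))² = (4/(3*(-1 + 2)))² = ((4/3)/1)² = ((4/3)*1)² = (4/3)² = 16/9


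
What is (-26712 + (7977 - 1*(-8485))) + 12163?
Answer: 1913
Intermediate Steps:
(-26712 + (7977 - 1*(-8485))) + 12163 = (-26712 + (7977 + 8485)) + 12163 = (-26712 + 16462) + 12163 = -10250 + 12163 = 1913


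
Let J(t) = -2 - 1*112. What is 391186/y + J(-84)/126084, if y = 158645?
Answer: 432493071/175461370 ≈ 2.4649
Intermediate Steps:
J(t) = -114 (J(t) = -2 - 112 = -114)
391186/y + J(-84)/126084 = 391186/158645 - 114/126084 = 391186*(1/158645) - 114*1/126084 = 391186/158645 - 1/1106 = 432493071/175461370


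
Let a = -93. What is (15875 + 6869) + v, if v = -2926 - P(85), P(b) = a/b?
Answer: 1684623/85 ≈ 19819.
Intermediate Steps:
P(b) = -93/b
v = -248617/85 (v = -2926 - (-93)/85 = -2926 - 1*(-93/85) = -2926 + 93/85 = -248617/85 ≈ -2924.9)
(15875 + 6869) + v = (15875 + 6869) - 248617/85 = 22744 - 248617/85 = 1684623/85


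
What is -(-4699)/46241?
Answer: 4699/46241 ≈ 0.10162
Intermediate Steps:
-(-4699)/46241 = -1*(-4699/46241) = 4699/46241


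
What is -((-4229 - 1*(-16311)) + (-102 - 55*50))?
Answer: -9230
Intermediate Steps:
-((-4229 - 1*(-16311)) + (-102 - 55*50)) = -((-4229 + 16311) + (-102 - 2750)) = -(12082 - 2852) = -1*9230 = -9230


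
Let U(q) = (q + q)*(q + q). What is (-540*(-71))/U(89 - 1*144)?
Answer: 1917/605 ≈ 3.1686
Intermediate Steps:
U(q) = 4*q**2 (U(q) = (2*q)*(2*q) = 4*q**2)
(-540*(-71))/U(89 - 1*144) = (-540*(-71))/((4*(89 - 1*144)**2)) = 38340/((4*(89 - 144)**2)) = 38340/((4*(-55)**2)) = 38340/((4*3025)) = 38340/12100 = 38340*(1/12100) = 1917/605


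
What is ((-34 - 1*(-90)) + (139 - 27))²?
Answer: 28224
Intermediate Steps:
((-34 - 1*(-90)) + (139 - 27))² = ((-34 + 90) + 112)² = (56 + 112)² = 168² = 28224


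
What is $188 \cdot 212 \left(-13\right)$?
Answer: $-518128$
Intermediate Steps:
$188 \cdot 212 \left(-13\right) = 39856 \left(-13\right) = -518128$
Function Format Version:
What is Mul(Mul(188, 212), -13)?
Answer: -518128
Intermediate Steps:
Mul(Mul(188, 212), -13) = Mul(39856, -13) = -518128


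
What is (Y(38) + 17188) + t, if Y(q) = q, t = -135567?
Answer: -118341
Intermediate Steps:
(Y(38) + 17188) + t = (38 + 17188) - 135567 = 17226 - 135567 = -118341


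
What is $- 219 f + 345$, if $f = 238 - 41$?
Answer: $-42798$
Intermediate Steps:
$f = 197$ ($f = 238 - 41 = 197$)
$- 219 f + 345 = \left(-219\right) 197 + 345 = -43143 + 345 = -42798$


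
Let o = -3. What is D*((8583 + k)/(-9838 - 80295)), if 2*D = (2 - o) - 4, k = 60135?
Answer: -34359/90133 ≈ -0.38120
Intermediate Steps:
D = 1/2 (D = ((2 - 1*(-3)) - 4)/2 = ((2 + 3) - 4)/2 = (5 - 4)/2 = (1/2)*1 = 1/2 ≈ 0.50000)
D*((8583 + k)/(-9838 - 80295)) = ((8583 + 60135)/(-9838 - 80295))/2 = (68718/(-90133))/2 = (68718*(-1/90133))/2 = (1/2)*(-68718/90133) = -34359/90133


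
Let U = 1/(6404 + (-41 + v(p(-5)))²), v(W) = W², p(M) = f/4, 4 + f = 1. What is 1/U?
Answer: 2058033/256 ≈ 8039.2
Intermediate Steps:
f = -3 (f = -4 + 1 = -3)
p(M) = -¾ (p(M) = -3/4 = -3*¼ = -¾)
U = 256/2058033 (U = 1/(6404 + (-41 + (-¾)²)²) = 1/(6404 + (-41 + 9/16)²) = 1/(6404 + (-647/16)²) = 1/(6404 + 418609/256) = 1/(2058033/256) = 256/2058033 ≈ 0.00012439)
1/U = 1/(256/2058033) = 2058033/256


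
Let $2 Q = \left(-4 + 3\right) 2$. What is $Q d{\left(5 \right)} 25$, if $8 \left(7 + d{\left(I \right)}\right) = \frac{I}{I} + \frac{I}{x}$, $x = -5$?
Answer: $175$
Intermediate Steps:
$Q = -1$ ($Q = \frac{\left(-4 + 3\right) 2}{2} = \frac{\left(-1\right) 2}{2} = \frac{1}{2} \left(-2\right) = -1$)
$d{\left(I \right)} = - \frac{55}{8} - \frac{I}{40}$ ($d{\left(I \right)} = -7 + \frac{\frac{I}{I} + \frac{I}{-5}}{8} = -7 + \frac{1 + I \left(- \frac{1}{5}\right)}{8} = -7 + \frac{1 - \frac{I}{5}}{8} = -7 - \left(- \frac{1}{8} + \frac{I}{40}\right) = - \frac{55}{8} - \frac{I}{40}$)
$Q d{\left(5 \right)} 25 = - (- \frac{55}{8} - \frac{1}{8}) 25 = \left(-1\right) \left(-7\right) 25 = 7 \cdot 25 = 175$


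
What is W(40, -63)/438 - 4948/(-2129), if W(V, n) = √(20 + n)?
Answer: 4948/2129 + I*√43/438 ≈ 2.3241 + 0.014971*I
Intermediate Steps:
W(40, -63)/438 - 4948/(-2129) = √(20 - 63)/438 - 4948/(-2129) = √(-43)*(1/438) - 4948*(-1/2129) = (I*√43)*(1/438) + 4948/2129 = I*√43/438 + 4948/2129 = 4948/2129 + I*√43/438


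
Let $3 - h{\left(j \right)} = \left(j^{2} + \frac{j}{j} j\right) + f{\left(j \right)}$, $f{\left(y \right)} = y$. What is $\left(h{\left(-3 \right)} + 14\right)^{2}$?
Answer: $196$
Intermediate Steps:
$h{\left(j \right)} = 3 - j^{2} - 2 j$ ($h{\left(j \right)} = 3 - \left(\left(j^{2} + \frac{j}{j} j\right) + j\right) = 3 - \left(\left(j^{2} + 1 j\right) + j\right) = 3 - \left(\left(j^{2} + j\right) + j\right) = 3 - \left(\left(j + j^{2}\right) + j\right) = 3 - \left(j^{2} + 2 j\right) = 3 - j^{2} - 2 j$)
$\left(h{\left(-3 \right)} + 14\right)^{2} = \left(\left(3 - \left(-3\right)^{2} - -6\right) + 14\right)^{2} = \left(\left(3 - 9 + 6\right) + 14\right)^{2} = \left(0 + 14\right)^{2} = 14^{2} = 196$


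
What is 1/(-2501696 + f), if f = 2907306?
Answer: 1/405610 ≈ 2.4654e-6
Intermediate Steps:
1/(-2501696 + f) = 1/(-2501696 + 2907306) = 1/405610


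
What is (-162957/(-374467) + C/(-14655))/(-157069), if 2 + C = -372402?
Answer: -141841143503/861965439103065 ≈ -0.00016456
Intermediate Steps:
C = -372404 (C = -2 - 372402 = -372404)
(-162957/(-374467) + C/(-14655))/(-157069) = (-162957/(-374467) - 372404/(-14655))/(-157069) = (-162957*(-1/374467) - 372404*(-1/14655))*(-1/157069) = (162957/374467 + 372404/14655)*(-1/157069) = (141841143503/5487813885)*(-1/157069) = -141841143503/861965439103065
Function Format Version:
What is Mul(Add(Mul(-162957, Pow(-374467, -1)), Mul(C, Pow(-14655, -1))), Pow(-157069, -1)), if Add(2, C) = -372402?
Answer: Rational(-141841143503, 861965439103065) ≈ -0.00016456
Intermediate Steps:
C = -372404 (C = Add(-2, -372402) = -372404)
Mul(Add(Mul(-162957, Pow(-374467, -1)), Mul(C, Pow(-14655, -1))), Pow(-157069, -1)) = Mul(Add(Mul(-162957, Pow(-374467, -1)), Mul(-372404, Pow(-14655, -1))), Pow(-157069, -1)) = Mul(Add(Mul(-162957, Rational(-1, 374467)), Mul(-372404, Rational(-1, 14655))), Rational(-1, 157069)) = Mul(Add(Rational(162957, 374467), Rational(372404, 14655)), Rational(-1, 157069)) = Mul(Rational(141841143503, 5487813885), Rational(-1, 157069)) = Rational(-141841143503, 861965439103065)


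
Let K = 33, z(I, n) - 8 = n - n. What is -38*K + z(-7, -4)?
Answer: -1246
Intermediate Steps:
z(I, n) = 8 (z(I, n) = 8 + (n - n) = 8 + 0 = 8)
-38*K + z(-7, -4) = -38*33 + 8 = -1254 + 8 = -1246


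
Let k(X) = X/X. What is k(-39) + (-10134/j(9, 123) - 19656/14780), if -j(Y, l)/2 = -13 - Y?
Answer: -18749383/81290 ≈ -230.65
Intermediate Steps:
j(Y, l) = 26 + 2*Y (j(Y, l) = -2*(-13 - Y) = 26 + 2*Y)
k(X) = 1
k(-39) + (-10134/j(9, 123) - 19656/14780) = 1 + (-10134/(26 + 2*9) - 19656/14780) = 1 + (-10134/(26 + 18) - 19656*1/14780) = 1 + (-10134/44 - 4914/3695) = 1 + (-10134*1/44 - 4914/3695) = 1 + (-5067/22 - 4914/3695) = 1 - 18830673/81290 = -18749383/81290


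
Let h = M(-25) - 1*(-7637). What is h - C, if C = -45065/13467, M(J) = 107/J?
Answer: 2570872631/336675 ≈ 7636.1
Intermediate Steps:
h = 190818/25 (h = 107/(-25) - 1*(-7637) = 107*(-1/25) + 7637 = -107/25 + 7637 = 190818/25 ≈ 7632.7)
C = -45065/13467 (C = -45065*1/13467 = -45065/13467 ≈ -3.3463)
h - C = 190818/25 - 1*(-45065/13467) = 190818/25 + 45065/13467 = 2570872631/336675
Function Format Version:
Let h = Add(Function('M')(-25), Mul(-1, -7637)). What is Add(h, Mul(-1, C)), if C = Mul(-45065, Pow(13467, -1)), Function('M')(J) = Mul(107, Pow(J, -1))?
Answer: Rational(2570872631, 336675) ≈ 7636.1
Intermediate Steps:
h = Rational(190818, 25) (h = Add(Mul(107, Pow(-25, -1)), Mul(-1, -7637)) = Add(Mul(107, Rational(-1, 25)), 7637) = Add(Rational(-107, 25), 7637) = Rational(190818, 25) ≈ 7632.7)
C = Rational(-45065, 13467) (C = Mul(-45065, Rational(1, 13467)) = Rational(-45065, 13467) ≈ -3.3463)
Add(h, Mul(-1, C)) = Add(Rational(190818, 25), Mul(-1, Rational(-45065, 13467))) = Add(Rational(190818, 25), Rational(45065, 13467)) = Rational(2570872631, 336675)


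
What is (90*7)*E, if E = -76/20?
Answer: -2394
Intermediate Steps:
E = -19/5 (E = -76/20 = -1*19/5 = -19/5 ≈ -3.8000)
(90*7)*E = (90*7)*(-19/5) = 630*(-19/5) = -2394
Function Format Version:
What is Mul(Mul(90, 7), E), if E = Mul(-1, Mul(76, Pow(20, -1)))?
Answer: -2394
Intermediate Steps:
E = Rational(-19, 5) (E = Mul(-1, Mul(76, Rational(1, 20))) = Mul(-1, Rational(19, 5)) = Rational(-19, 5) ≈ -3.8000)
Mul(Mul(90, 7), E) = Mul(Mul(90, 7), Rational(-19, 5)) = Mul(630, Rational(-19, 5)) = -2394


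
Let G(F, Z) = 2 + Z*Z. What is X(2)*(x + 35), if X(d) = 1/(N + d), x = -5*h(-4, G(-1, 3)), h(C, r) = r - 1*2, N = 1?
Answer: -10/3 ≈ -3.3333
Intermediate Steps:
G(F, Z) = 2 + Z²
h(C, r) = -2 + r (h(C, r) = r - 2 = -2 + r)
x = -45 (x = -5*(-2 + (2 + 3²)) = -5*(-2 + (2 + 9)) = -5*(-2 + 11) = -5*9 = -45)
X(d) = 1/(1 + d)
X(2)*(x + 35) = (-45 + 35)/(1 + 2) = -10/3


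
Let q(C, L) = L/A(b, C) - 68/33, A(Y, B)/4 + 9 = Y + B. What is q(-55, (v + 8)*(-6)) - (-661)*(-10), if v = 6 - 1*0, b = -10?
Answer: -16145959/2442 ≈ -6611.8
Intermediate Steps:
v = 6 (v = 6 + 0 = 6)
A(Y, B) = -36 + 4*B + 4*Y (A(Y, B) = -36 + 4*(Y + B) = -36 + 4*(B + Y) = -36 + (4*B + 4*Y) = -36 + 4*B + 4*Y)
q(C, L) = -68/33 + L/(-76 + 4*C) (q(C, L) = L/(-36 + 4*C + 4*(-10)) - 68/33 = L/(-36 + 4*C - 40) - 68*1/33 = L/(-76 + 4*C) - 68/33 = -68/33 + L/(-76 + 4*C))
q(-55, (v + 8)*(-6)) - (-661)*(-10) = (5168 - 272*(-55) + 33*((6 + 8)*(-6)))/(132*(-19 - 55)) - (-661)*(-10) = (1/132)*(5168 + 14960 + 33*(14*(-6)))/(-74) - 1*6610 = (1/132)*(-1/74)*(5168 + 14960 + 33*(-84)) - 6610 = (1/132)*(-1/74)*(5168 + 14960 - 2772) - 6610 = (1/132)*(-1/74)*17356 - 6610 = -4339/2442 - 6610 = -16145959/2442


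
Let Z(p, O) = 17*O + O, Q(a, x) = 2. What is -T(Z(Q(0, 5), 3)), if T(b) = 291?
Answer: -291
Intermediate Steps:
Z(p, O) = 18*O
-T(Z(Q(0, 5), 3)) = -1*291 = -291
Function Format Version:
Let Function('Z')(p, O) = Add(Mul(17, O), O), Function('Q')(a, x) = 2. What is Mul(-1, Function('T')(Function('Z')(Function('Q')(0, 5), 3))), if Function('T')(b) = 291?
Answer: -291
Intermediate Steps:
Function('Z')(p, O) = Mul(18, O)
Mul(-1, Function('T')(Function('Z')(Function('Q')(0, 5), 3))) = Mul(-1, 291) = -291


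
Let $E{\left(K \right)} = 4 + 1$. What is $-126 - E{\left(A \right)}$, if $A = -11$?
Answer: $-131$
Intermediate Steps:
$E{\left(K \right)} = 5$
$-126 - E{\left(A \right)} = -126 - 5 = -131$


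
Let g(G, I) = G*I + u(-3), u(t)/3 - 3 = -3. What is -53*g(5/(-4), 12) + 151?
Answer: 946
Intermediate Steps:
u(t) = 0 (u(t) = 9 + 3*(-3) = 9 - 9 = 0)
g(G, I) = G*I (g(G, I) = G*I + 0 = G*I)
-53*g(5/(-4), 12) + 151 = -53*5/(-4)*12 + 151 = -53*5*(-¼)*12 + 151 = -(-265)*12/4 + 151 = -53*(-15) + 151 = 795 + 151 = 946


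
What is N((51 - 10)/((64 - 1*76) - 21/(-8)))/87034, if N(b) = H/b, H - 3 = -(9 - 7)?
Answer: -75/28547152 ≈ -2.6272e-6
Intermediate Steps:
H = 1 (H = 3 - (9 - 7) = 3 - 1*2 = 3 - 2 = 1)
N(b) = 1/b
N((51 - 10)/((64 - 1*76) - 21/(-8)))/87034 = 1/(((51 - 10)/((64 - 1*76) - 21/(-8)))*87034) = (1/87034)/(41/((64 - 76) - 21*(-⅛))) = (1/87034)/(41/(-12 + 21/8)) = (1/87034)/(41/(-75/8)) = (1/87034)/(41*(-8/75)) = (1/87034)/(-328/75) = -75/328*1/87034 = -75/28547152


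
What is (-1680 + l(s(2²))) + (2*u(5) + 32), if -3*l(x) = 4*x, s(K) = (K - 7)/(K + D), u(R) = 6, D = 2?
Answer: -4906/3 ≈ -1635.3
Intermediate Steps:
s(K) = (-7 + K)/(2 + K) (s(K) = (K - 7)/(K + 2) = (-7 + K)/(2 + K))
l(x) = -4*x/3
(-1680 + l(s(2²))) + (2*u(5) + 32) = (-1680 - 4*(-7 + 2²)/(3*(2 + 2²))) + (2*6 + 32) = (-1680 - 4*(-7 + 4)/(3*(2 + 4))) + (12 + 32) = (-1680 - 4*(-3)/(3*6)) + 44 = (-1680 - 2*(-3)/9) + 44 = (-1680 - 4/3*(-½)) + 44 = (-1680 + ⅔) + 44 = -5038/3 + 44 = -4906/3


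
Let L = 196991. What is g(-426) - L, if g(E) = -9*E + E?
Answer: -193583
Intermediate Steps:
g(E) = -8*E
g(-426) - L = -8*(-426) - 1*196991 = 3408 - 196991 = -193583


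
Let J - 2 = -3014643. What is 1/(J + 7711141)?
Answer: 1/4696500 ≈ 2.1292e-7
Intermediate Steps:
J = -3014641 (J = 2 - 3014643 = -3014641)
1/(J + 7711141) = 1/(-3014641 + 7711141) = 1/4696500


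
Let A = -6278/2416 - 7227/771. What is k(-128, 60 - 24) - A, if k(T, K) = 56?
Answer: 21102331/310456 ≈ 67.972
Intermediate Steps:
A = -3716795/310456 (A = -6278*1/2416 - 7227*1/771 = -3139/1208 - 2409/257 = -3716795/310456 ≈ -11.972)
k(-128, 60 - 24) - A = 56 - 1*(-3716795/310456) = 56 + 3716795/310456 = 21102331/310456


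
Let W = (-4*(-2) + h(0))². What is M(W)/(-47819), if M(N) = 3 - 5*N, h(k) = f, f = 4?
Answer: 717/47819 ≈ 0.014994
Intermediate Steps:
h(k) = 4
W = 144 (W = (-4*(-2) + 4)² = (8 + 4)² = 12² = 144)
M(W)/(-47819) = (3 - 5*144)/(-47819) = (3 - 720)*(-1/47819) = -717*(-1/47819) = 717/47819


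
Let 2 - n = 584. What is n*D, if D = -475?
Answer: 276450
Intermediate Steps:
n = -582 (n = 2 - 1*584 = 2 - 584 = -582)
n*D = -582*(-475) = 276450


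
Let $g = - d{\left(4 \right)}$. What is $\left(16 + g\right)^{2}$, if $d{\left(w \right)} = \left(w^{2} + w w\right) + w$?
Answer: $400$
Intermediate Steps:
$d{\left(w \right)} = w + 2 w^{2}$ ($d{\left(w \right)} = \left(w^{2} + w^{2}\right) + w = 2 w^{2} + w = w + 2 w^{2}$)
$g = -36$ ($g = - 4 \left(1 + 2 \cdot 4\right) = - 4 \left(1 + 8\right) = - 4 \cdot 9 = \left(-1\right) 36 = -36$)
$\left(16 + g\right)^{2} = \left(16 - 36\right)^{2} = \left(-20\right)^{2} = 400$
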